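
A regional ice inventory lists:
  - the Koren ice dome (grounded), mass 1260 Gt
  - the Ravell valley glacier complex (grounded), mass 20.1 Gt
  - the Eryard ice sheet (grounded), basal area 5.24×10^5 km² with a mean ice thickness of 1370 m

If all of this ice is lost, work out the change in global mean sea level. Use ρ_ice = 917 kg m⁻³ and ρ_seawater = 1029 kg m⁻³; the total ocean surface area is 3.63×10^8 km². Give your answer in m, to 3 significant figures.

≈ 1.77 m

Koren: 1260 Gt = 1.260×10^15 kg; dividing by ρ_w = 1029 kg m⁻³ gives 1.224×10^12 m³ of water.
Ravell: 20.1 Gt = 2.010×10^13 kg; dividing by ρ_w = 1029 kg m⁻³ gives 1.953×10^10 m³ of water.
Eryard: ice volume = 5.24×10^5 km² × 1370 m = 7.179×10^5 km³; 7.179×10^5 × (917/1029) = 6.397×10^5 km³ of water.
Total added water ≈ 6.410×10^14 m³ over 3.63×10^14 m² → Δh = 1.77 m.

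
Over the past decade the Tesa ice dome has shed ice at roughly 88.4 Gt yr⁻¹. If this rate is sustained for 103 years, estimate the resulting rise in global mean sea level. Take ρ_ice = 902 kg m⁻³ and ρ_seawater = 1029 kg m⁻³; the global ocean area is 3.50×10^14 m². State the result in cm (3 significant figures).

Total mass lost = 88.4 Gt/yr × 103 yr = 9105 Gt = 9.105×10^15 kg.
ρ_w = 1029 kg m⁻³, so water volume = 9.105×10^15 / 1029 = 8.849×10^12 m³.
Δh = 8.849×10^12 / 3.50×10^14 = 0.0253 m = 2.53 cm.

≈ 2.53 cm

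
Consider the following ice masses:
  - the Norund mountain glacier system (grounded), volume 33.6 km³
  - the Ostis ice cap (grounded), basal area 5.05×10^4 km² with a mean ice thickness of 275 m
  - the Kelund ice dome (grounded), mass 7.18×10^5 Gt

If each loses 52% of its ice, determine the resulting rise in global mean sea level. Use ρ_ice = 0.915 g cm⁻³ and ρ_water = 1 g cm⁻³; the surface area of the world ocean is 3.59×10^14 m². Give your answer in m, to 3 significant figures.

≈ 1.06 m

Norund: 0.52 × 33.6 km³ × (915/1000) = 15.99 km³ of water.
Ostis: ice volume = 5.05×10^4 km² × 275 m = 1.389×10^4 km³; 0.52 × 1.389×10^4 × (915/1000) = 6608 km³ of water.
Kelund: 0.52 × 7.18×10^5 Gt = 3.734×10^17 kg; dividing by ρ_w = 1 g cm⁻³ = 1000 kg m⁻³ gives 3.734×10^14 m³ of water.
Total added water ≈ 3.800×10^14 m³ over 3.59×10^14 m² → Δh = 1.06 m.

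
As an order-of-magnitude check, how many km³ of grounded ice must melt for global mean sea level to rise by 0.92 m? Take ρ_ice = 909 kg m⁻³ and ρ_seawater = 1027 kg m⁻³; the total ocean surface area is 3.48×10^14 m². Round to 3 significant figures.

Required water volume = Δh × A = 0.92 m × 3.48×10^14 m² = 3.202×10^14 m³ = 3.202×10^5 km³.
Ice volume = water volume × ρ_w/ρ_ice = 3.202×10^5 × 1027/909 = 3.62×10^5 km³.

≈ 3.62×10^5 km³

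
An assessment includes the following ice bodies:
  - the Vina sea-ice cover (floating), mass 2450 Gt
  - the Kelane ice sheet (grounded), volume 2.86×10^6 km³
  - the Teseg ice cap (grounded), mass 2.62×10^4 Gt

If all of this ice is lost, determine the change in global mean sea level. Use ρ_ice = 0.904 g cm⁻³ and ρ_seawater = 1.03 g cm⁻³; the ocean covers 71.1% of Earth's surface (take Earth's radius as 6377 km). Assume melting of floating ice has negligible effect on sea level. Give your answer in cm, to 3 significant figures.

≈ 698 cm

The Vina sea-ice cover is floating and already displaces its own weight of water, so its melt adds essentially nothing to sea level.
Kelane: 2.86×10^6 km³ × (904/1030) = 2.510×10^6 km³ of water.
Teseg: 2.62×10^4 Gt = 2.620×10^16 kg; dividing by ρ_w = 1.03 g cm⁻³ = 1030 kg m⁻³ gives 2.544×10^13 m³ of water.
Total added water ≈ 2.536×10^15 m³ over 3.63×10^14 m² → Δh = 6.98 m = 698 cm.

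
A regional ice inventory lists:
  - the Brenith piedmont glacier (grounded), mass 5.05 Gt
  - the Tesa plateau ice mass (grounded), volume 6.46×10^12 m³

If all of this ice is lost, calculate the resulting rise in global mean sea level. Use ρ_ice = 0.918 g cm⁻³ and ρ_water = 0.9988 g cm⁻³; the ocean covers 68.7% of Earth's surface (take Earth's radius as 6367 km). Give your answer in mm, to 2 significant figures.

≈ 17 mm

Brenith: 5.05 Gt = 5.050×10^12 kg; dividing by ρ_w = 0.9988 g cm⁻³ = 998.8 kg m⁻³ gives 5.056×10^9 m³ of water.
Tesa: 6.46×10^12 m³ × (918/998.8) = 5.937×10^12 m³ of water.
Total added water ≈ 5.942×10^12 m³ over 3.50×10^14 m² → Δh = 0.0170 m = 17 mm.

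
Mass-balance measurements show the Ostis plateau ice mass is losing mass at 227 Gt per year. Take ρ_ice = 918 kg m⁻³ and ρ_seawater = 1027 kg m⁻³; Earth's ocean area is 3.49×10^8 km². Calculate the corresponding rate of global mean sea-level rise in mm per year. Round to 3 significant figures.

≈ 0.633 mm/yr

ρ_w = 1027 kg m⁻³. Annual water volume added = 227 Gt / ρ_w = 2.270×10^14 kg / 1027 kg m⁻³ = 2.210×10^11 m³.
Δh per year = 2.210×10^11 / 3.49×10^14 = 6.33×10^-4 m = 0.633 mm.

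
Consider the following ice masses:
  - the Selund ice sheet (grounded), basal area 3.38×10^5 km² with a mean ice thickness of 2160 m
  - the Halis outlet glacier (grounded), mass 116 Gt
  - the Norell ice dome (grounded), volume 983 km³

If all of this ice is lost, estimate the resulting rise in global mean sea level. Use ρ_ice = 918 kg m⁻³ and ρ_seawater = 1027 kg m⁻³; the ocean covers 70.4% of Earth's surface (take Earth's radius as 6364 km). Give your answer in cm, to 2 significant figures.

≈ 180 cm

Selund: ice volume = 3.38×10^5 km² × 2160 m = 7.301×10^5 km³; 7.301×10^5 × (918/1027) = 6.526×10^5 km³ of water.
Halis: 116 Gt = 1.160×10^14 kg; dividing by ρ_w = 1027 kg m⁻³ gives 1.130×10^11 m³ of water.
Norell: 983 km³ × (918/1027) = 878.7 km³ of water.
Total added water ≈ 6.536×10^14 m³ over 3.58×10^14 m² → Δh = 1.82 m = 180 cm.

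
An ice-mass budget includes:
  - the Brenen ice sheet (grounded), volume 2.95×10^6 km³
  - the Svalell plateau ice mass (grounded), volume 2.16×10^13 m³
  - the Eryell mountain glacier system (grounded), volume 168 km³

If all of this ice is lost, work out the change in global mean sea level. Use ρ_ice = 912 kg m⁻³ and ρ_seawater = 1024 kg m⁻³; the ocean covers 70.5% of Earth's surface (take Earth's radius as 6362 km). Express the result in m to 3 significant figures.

Brenen: 2.95×10^6 km³ × (912/1024) = 2.627×10^6 km³ of water.
Svalell: 2.16×10^13 m³ × (912/1024) = 1.924×10^13 m³ of water.
Eryell: 168 km³ × (912/1024) = 149.6 km³ of water.
Total added water ≈ 2.647×10^15 m³ over 3.59×10^14 m² → Δh = 7.38 m.

≈ 7.38 m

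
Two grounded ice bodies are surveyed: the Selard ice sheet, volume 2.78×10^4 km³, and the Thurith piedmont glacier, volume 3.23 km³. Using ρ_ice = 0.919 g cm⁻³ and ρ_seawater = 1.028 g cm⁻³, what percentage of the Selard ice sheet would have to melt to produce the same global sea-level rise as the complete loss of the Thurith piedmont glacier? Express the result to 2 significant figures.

≈ 0.012 %

Equal sea-level rise means equal mass of meltwater, i.e. equal mass of ice lost.
Ice mass of Thurith: 2.968×10^12 kg; ice mass of Selard: 2.555×10^16 kg.
Fraction required = 2.968×10^12 / 2.555×10^16 = 1.16×10^-4 → 0.012 %.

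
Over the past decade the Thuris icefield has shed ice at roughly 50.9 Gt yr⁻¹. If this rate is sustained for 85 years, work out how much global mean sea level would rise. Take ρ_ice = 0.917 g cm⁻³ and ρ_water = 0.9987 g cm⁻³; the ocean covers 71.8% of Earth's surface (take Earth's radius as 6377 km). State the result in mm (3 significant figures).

Total mass lost = 50.9 Gt/yr × 85 yr = 4326 Gt = 4.326×10^15 kg.
ρ_w = 0.9987 g cm⁻³ = 998.7 kg m⁻³, so water volume = 4.326×10^15 / 998.7 = 4.332×10^12 m³.
Δh = 4.332×10^12 / 3.67×10^14 = 0.0118 m = 11.8 mm.

≈ 11.8 mm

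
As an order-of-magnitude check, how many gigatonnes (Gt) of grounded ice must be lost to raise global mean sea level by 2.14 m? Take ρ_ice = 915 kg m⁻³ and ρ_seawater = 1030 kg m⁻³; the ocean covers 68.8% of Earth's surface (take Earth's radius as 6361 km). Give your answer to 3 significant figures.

≈ 7.71×10^5 Gt

Required water volume = Δh × A = 2.14 m × 3.50×10^14 m² = 7.486×10^14 m³.
ρ_w = 1030 kg m⁻³, so the mass of water = 7.486×10^14 m³ × 1030 kg m⁻³ = 7.711×10^17 kg = 7.71×10^5 Gt (and the same mass of ice, by conservation).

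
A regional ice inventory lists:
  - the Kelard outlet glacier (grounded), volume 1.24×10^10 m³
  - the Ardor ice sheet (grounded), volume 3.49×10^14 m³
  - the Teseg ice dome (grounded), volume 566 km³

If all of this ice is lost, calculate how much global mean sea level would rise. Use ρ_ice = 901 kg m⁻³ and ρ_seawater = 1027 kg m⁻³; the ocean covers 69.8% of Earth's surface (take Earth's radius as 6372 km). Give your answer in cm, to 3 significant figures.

≈ 86.1 cm

Kelard: 1.24×10^10 m³ × (901/1027) = 1.088×10^10 m³ of water.
Ardor: 3.49×10^14 m³ × (901/1027) = 3.062×10^14 m³ of water.
Teseg: 566 km³ × (901/1027) = 496.6 km³ of water.
Total added water ≈ 3.067×10^14 m³ over 3.56×10^14 m² → Δh = 0.861 m = 86.1 cm.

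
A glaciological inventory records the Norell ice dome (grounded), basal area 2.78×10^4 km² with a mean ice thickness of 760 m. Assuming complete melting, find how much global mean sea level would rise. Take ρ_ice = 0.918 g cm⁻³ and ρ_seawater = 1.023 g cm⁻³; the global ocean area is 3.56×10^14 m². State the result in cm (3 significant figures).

Norell: ice volume = 2.78×10^4 km² × 760 m = 2.113×10^4 km³; 2.113×10^4 × (918/1023) = 1.896×10^4 km³ of water.
Spread over 3.56×10^14 m² of ocean, Δh = 1.896×10^13 / 3.56×10^14 = 0.0533 m = 5.33 cm.

≈ 5.33 cm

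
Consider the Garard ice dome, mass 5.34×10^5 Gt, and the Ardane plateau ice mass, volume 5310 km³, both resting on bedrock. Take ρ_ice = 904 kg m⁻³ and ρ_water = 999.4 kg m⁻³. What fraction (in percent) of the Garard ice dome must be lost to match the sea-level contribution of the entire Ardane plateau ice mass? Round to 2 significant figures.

≈ 0.90 %

Equal sea-level rise means equal mass of meltwater, i.e. equal mass of ice lost.
Ice mass of Ardane: 4.800×10^15 kg; ice mass of Garard: 5.340×10^17 kg.
Fraction required = 4.800×10^15 / 5.340×10^17 = 8.99×10^-3 → 0.90 %.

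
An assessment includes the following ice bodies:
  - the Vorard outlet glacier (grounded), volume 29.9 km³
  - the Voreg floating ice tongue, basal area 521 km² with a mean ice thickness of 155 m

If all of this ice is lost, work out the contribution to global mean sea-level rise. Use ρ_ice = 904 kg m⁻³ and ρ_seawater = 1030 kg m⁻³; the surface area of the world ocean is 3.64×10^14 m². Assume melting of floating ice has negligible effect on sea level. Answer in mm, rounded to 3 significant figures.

Vorard: 29.9 km³ × (904/1030) = 26.24 km³ of water.
The Voreg floating ice tongue is floating and already displaces its own weight of water, so its melt adds essentially nothing to sea level.
Total added water ≈ 2.624×10^10 m³ over 3.64×10^14 m² → Δh = 7.21×10^-5 m = 0.0721 mm.

≈ 0.0721 mm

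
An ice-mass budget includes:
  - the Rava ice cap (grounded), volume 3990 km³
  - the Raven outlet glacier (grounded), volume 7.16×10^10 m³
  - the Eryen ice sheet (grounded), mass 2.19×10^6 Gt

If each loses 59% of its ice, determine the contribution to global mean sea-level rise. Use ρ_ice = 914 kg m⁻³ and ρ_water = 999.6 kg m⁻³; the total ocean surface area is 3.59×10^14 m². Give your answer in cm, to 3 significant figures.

Rava: 0.59 × 3990 km³ × (914/999.6) = 2153 km³ of water.
Raven: 0.59 × 7.16×10^10 m³ × (914/999.6) = 3.863×10^10 m³ of water.
Eryen: 0.59 × 2.19×10^6 Gt = 1.292×10^18 kg; dividing by ρ_w = 999.6 kg m⁻³ gives 1.293×10^15 m³ of water.
Total added water ≈ 1.295×10^15 m³ over 3.59×10^14 m² → Δh = 3.61 m = 361 cm.

≈ 361 cm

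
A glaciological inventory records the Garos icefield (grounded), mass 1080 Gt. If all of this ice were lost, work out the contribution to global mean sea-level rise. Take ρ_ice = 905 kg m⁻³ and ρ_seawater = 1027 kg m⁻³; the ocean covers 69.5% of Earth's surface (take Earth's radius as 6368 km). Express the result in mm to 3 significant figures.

≈ 2.97 mm

Garos: 1080 Gt = 1.080×10^15 kg; dividing by ρ_w = 1027 kg m⁻³ gives 1.052×10^12 m³ of water.
Spread over 3.54×10^14 m² of ocean, Δh = 1.052×10^12 / 3.54×10^14 = 2.97×10^-3 m = 2.97 mm.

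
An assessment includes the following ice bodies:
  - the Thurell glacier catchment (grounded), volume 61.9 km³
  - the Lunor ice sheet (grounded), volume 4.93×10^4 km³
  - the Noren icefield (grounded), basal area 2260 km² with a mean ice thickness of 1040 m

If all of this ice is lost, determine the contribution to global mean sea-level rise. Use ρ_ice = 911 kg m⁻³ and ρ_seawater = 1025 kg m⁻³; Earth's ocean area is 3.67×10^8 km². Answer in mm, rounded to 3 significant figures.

≈ 125 mm

Thurell: 61.9 km³ × (911/1025) = 55.02 km³ of water.
Lunor: 4.93×10^4 km³ × (911/1025) = 4.382×10^4 km³ of water.
Noren: ice volume = 2260 km² × 1040 m = 2350 km³; 2350 × (911/1025) = 2089 km³ of water.
Total added water ≈ 4.596×10^13 m³ over 3.67×10^14 m² → Δh = 0.125 m = 125 mm.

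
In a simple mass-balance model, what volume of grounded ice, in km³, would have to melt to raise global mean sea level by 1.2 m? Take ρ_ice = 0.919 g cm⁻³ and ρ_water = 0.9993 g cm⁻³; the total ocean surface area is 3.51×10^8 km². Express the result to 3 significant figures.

≈ 4.58×10^5 km³

Required water volume = Δh × A = 1.2 m × 3.51×10^14 m² = 4.212×10^14 m³ = 4.212×10^5 km³.
Ice volume = water volume × ρ_w/ρ_ice = 4.212×10^5 × 999.3/919 = 4.58×10^5 km³.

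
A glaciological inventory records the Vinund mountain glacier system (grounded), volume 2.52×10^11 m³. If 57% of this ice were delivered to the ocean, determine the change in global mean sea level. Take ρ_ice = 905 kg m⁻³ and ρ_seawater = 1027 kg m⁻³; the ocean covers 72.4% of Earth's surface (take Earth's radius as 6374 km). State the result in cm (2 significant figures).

Vinund: 0.57 × 2.52×10^11 m³ × (905/1027) = 1.266×10^11 m³ of water.
Spread over 3.70×10^14 m² of ocean, Δh = 1.266×10^11 / 3.70×10^14 = 3.42×10^-4 m = 0.034 cm.

≈ 0.034 cm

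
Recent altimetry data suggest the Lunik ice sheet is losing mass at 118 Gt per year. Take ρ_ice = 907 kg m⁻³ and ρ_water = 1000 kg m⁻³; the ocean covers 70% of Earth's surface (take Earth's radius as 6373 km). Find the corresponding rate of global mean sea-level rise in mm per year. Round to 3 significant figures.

≈ 0.330 mm/yr

ρ_w = 1000 kg m⁻³. Annual water volume added = 118 Gt / ρ_w = 1.180×10^14 kg / 1000 kg m⁻³ = 1.180×10^11 m³.
Δh per year = 1.180×10^11 / 3.57×10^14 = 3.30×10^-4 m = 0.330 mm.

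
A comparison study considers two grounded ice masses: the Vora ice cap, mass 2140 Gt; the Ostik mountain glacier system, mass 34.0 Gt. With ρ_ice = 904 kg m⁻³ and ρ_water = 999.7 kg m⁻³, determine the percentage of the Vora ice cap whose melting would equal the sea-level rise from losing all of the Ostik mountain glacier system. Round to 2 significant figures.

≈ 1.6 %

Equal sea-level rise means equal mass of meltwater, i.e. equal mass of ice lost.
Ice mass of Ostik: 3.400×10^13 kg; ice mass of Vora: 2.140×10^15 kg.
Fraction required = 3.400×10^13 / 2.140×10^15 = 0.0159 → 1.6 %.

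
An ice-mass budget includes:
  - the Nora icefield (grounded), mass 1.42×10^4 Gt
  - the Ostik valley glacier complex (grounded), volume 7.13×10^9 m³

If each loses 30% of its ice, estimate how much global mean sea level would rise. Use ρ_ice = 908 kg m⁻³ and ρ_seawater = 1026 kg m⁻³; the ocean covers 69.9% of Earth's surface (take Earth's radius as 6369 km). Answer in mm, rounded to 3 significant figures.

≈ 11.7 mm

Nora: 0.3 × 1.42×10^4 Gt = 4.260×10^15 kg; dividing by ρ_w = 1026 kg m⁻³ gives 4.152×10^12 m³ of water.
Ostik: 0.3 × 7.13×10^9 m³ × (908/1026) = 1.893×10^9 m³ of water.
Total added water ≈ 4.154×10^12 m³ over 3.56×10^14 m² → Δh = 0.0117 m = 11.7 mm.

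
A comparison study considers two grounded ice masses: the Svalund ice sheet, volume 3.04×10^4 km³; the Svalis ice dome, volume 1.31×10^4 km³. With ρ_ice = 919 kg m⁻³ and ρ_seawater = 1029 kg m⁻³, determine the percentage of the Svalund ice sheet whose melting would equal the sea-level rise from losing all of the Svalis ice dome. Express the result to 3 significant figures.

Equal sea-level rise means equal mass of meltwater, i.e. equal mass of ice lost.
Ice mass of Svalis: 1.204×10^16 kg; ice mass of Svalund: 2.794×10^16 kg.
Fraction required = 1.204×10^16 / 2.794×10^16 = 0.431 → 43.1 %.

≈ 43.1 %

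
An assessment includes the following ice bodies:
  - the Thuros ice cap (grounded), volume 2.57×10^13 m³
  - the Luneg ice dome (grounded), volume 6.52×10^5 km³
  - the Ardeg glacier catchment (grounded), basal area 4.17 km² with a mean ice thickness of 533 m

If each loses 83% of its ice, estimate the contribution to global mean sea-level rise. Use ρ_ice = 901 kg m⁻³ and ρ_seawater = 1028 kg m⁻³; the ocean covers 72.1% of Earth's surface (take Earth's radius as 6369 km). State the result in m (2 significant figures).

≈ 1.3 m

Thuros: 0.83 × 2.57×10^13 m³ × (901/1028) = 1.870×10^13 m³ of water.
Luneg: 0.83 × 6.52×10^5 km³ × (901/1028) = 4.743×10^5 km³ of water.
Ardeg: ice volume = 4.17 km² × 533 m = 2.223 km³; 0.83 × 2.223 × (901/1028) = 1.617 km³ of water.
Total added water ≈ 4.930×10^14 m³ over 3.68×10^14 m² → Δh = 1.34 m.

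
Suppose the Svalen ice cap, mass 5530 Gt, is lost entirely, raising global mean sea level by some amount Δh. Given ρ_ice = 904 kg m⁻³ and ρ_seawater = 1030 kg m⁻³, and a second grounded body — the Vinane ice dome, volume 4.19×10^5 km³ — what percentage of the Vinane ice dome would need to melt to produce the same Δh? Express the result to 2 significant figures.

≈ 1.5 %

Equal sea-level rise means equal mass of meltwater, i.e. equal mass of ice lost.
Ice mass of Svalen: 5.530×10^15 kg; ice mass of Vinane: 3.788×10^17 kg.
Fraction required = 5.530×10^15 / 3.788×10^17 = 0.0146 → 1.5 %.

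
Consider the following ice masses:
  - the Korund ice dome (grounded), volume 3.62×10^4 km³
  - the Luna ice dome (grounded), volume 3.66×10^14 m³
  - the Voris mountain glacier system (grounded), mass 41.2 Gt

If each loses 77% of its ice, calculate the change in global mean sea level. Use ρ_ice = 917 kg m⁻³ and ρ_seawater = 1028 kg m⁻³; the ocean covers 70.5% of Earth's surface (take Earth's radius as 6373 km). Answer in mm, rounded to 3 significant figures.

Korund: 0.77 × 3.62×10^4 km³ × (917/1028) = 2.486×10^4 km³ of water.
Luna: 0.77 × 3.66×10^14 m³ × (917/1028) = 2.514×10^14 m³ of water.
Voris: 0.77 × 41.2 Gt = 3.172×10^13 kg; dividing by ρ_w = 1028 kg m⁻³ gives 3.086×10^10 m³ of water.
Total added water ≈ 2.763×10^14 m³ over 3.60×10^14 m² → Δh = 0.768 m = 768 mm.

≈ 768 mm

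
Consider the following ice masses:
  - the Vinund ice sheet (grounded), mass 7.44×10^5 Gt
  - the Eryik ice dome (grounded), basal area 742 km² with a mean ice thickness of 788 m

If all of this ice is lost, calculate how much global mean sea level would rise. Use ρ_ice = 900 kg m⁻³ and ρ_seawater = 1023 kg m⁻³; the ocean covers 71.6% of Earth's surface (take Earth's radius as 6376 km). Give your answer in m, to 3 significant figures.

Vinund: 7.44×10^5 Gt = 7.440×10^17 kg; dividing by ρ_w = 1023 kg m⁻³ gives 7.273×10^14 m³ of water.
Eryik: ice volume = 742 km² × 788 m = 584.7 km³; 584.7 × (900/1023) = 514.4 km³ of water.
Total added water ≈ 7.278×10^14 m³ over 3.66×10^14 m² → Δh = 1.99 m.

≈ 1.99 m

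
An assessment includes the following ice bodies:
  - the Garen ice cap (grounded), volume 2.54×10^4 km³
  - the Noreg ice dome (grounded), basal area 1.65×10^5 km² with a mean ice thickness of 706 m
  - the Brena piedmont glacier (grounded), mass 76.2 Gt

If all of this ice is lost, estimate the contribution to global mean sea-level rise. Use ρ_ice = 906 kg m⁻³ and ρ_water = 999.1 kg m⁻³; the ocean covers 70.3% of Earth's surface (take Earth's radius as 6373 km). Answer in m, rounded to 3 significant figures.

Garen: 2.54×10^4 km³ × (906/999.1) = 2.303×10^4 km³ of water.
Noreg: ice volume = 1.65×10^5 km² × 706 m = 1.165×10^5 km³; 1.165×10^5 × (906/999.1) = 1.056×10^5 km³ of water.
Brena: 76.2 Gt = 7.620×10^13 kg; dividing by ρ_w = 999.1 kg m⁻³ gives 7.627×10^10 m³ of water.
Total added water ≈ 1.287×10^14 m³ over 3.59×10^14 m² → Δh = 0.359 m.

≈ 0.359 m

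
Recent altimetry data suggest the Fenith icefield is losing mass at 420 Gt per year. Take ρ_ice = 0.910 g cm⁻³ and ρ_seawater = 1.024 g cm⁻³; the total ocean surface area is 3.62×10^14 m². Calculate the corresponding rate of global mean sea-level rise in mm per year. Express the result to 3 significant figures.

ρ_w = 1.024 g cm⁻³ = 1024 kg m⁻³. Annual water volume added = 420 Gt / ρ_w = 4.200×10^14 kg / 1024 kg m⁻³ = 4.102×10^11 m³.
Δh per year = 4.102×10^11 / 3.62×10^14 = 1.13×10^-3 m = 1.13 mm.

≈ 1.13 mm/yr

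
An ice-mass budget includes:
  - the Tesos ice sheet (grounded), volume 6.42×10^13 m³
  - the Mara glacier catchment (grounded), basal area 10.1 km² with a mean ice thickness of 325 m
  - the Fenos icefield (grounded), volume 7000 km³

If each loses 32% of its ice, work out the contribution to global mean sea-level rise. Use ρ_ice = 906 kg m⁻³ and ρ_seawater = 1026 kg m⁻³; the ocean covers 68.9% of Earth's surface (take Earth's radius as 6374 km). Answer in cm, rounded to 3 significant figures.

≈ 5.72 cm

Tesos: 0.32 × 6.42×10^13 m³ × (906/1026) = 1.814×10^13 m³ of water.
Mara: ice volume = 10.1 km² × 325 m = 3.283 km³; 0.32 × 3.283 × (906/1026) = 0.9275 km³ of water.
Fenos: 0.32 × 7000 km³ × (906/1026) = 1978 km³ of water.
Total added water ≈ 2.012×10^13 m³ over 3.52×10^14 m² → Δh = 0.0572 m = 5.72 cm.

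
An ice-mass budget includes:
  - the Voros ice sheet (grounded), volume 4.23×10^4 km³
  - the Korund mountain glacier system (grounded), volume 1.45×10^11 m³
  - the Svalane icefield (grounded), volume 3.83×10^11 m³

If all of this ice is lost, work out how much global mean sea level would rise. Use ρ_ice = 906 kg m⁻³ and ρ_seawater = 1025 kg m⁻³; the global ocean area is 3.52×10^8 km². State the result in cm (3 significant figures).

≈ 10.8 cm

Voros: 4.23×10^4 km³ × (906/1025) = 3.739×10^4 km³ of water.
Korund: 1.45×10^11 m³ × (906/1025) = 1.282×10^11 m³ of water.
Svalane: 3.83×10^11 m³ × (906/1025) = 3.385×10^11 m³ of water.
Total added water ≈ 3.786×10^13 m³ over 3.52×10^14 m² → Δh = 0.108 m = 10.8 cm.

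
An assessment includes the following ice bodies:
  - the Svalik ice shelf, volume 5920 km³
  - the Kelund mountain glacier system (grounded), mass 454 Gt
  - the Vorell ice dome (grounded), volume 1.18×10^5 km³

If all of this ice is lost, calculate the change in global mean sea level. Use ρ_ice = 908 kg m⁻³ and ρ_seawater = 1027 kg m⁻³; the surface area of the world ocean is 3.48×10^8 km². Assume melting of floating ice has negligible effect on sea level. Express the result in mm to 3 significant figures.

≈ 301 mm

The Svalik ice shelf is floating and already displaces its own weight of water, so its melt adds essentially nothing to sea level.
Kelund: 454 Gt = 4.540×10^14 kg; dividing by ρ_w = 1027 kg m⁻³ gives 4.421×10^11 m³ of water.
Vorell: 1.18×10^5 km³ × (908/1027) = 1.043×10^5 km³ of water.
Total added water ≈ 1.048×10^14 m³ over 3.48×10^14 m² → Δh = 0.301 m = 301 mm.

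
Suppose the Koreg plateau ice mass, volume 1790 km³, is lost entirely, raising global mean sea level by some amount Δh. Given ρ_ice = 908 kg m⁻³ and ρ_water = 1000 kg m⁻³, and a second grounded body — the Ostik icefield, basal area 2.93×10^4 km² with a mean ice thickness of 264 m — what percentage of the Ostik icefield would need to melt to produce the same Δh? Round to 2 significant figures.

≈ 23 %

Equal sea-level rise means equal mass of meltwater, i.e. equal mass of ice lost.
Ice mass of Koreg: 1.625×10^15 kg; ice mass of Ostik: 7.024×10^15 kg.
Fraction required = 1.625×10^15 / 7.024×10^15 = 0.231 → 23 %.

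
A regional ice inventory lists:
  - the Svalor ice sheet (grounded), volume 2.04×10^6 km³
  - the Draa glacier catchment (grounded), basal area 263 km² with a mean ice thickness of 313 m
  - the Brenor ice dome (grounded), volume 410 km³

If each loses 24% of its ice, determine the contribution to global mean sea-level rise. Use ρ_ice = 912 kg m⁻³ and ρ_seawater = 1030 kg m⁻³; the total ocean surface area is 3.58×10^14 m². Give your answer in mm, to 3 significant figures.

Svalor: 0.24 × 2.04×10^6 km³ × (912/1030) = 4.335×10^5 km³ of water.
Draa: ice volume = 263 km² × 313 m = 82.32 km³; 0.24 × 82.32 × (912/1030) = 17.49 km³ of water.
Brenor: 0.24 × 410 km³ × (912/1030) = 87.13 km³ of water.
Total added water ≈ 4.336×10^14 m³ over 3.58×10^14 m² → Δh = 1.21 m = 1210 mm.

≈ 1210 mm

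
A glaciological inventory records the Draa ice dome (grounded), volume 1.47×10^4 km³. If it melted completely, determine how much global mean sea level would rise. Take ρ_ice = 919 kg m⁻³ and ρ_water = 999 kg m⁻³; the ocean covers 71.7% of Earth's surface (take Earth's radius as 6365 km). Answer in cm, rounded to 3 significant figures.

Draa: 1.47×10^4 km³ × (919/999) = 1.352×10^4 km³ of water.
Spread over 3.65×10^14 m² of ocean, Δh = 1.352×10^13 / 3.65×10^14 = 0.0370 m = 3.70 cm.

≈ 3.70 cm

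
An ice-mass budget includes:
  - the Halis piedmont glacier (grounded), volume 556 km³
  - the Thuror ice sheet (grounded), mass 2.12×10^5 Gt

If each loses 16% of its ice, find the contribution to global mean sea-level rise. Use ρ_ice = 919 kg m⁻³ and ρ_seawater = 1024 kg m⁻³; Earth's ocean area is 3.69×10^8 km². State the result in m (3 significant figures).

Halis: 0.16 × 556 km³ × (919/1024) = 79.84 km³ of water.
Thuror: 0.16 × 2.12×10^5 Gt = 3.392×10^16 kg; dividing by ρ_w = 1024 kg m⁻³ gives 3.312×10^13 m³ of water.
Total added water ≈ 3.320×10^13 m³ over 3.69×10^14 m² → Δh = 0.0900 m.

≈ 0.0900 m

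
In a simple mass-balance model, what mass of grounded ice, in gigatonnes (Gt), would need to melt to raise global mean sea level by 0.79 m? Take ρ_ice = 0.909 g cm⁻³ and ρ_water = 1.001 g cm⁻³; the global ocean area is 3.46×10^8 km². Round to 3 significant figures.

Required water volume = Δh × A = 0.79 m × 3.46×10^14 m² = 2.733×10^14 m³.
ρ_w = 1.001 g cm⁻³ = 1001 kg m⁻³, so the mass of water = 2.733×10^14 m³ × 1001 kg m⁻³ = 2.736×10^17 kg = 2.74×10^5 Gt (and the same mass of ice, by conservation).

≈ 2.74×10^5 Gt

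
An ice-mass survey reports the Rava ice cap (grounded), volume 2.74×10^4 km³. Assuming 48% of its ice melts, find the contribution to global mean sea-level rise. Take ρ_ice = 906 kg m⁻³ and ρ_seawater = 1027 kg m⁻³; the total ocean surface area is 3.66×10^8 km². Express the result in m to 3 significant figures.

Rava: 0.48 × 2.74×10^4 km³ × (906/1027) = 1.160×10^4 km³ of water.
Spread over 3.66×10^14 m² of ocean, Δh = 1.160×10^13 / 3.66×10^14 = 0.0317 m.

≈ 0.0317 m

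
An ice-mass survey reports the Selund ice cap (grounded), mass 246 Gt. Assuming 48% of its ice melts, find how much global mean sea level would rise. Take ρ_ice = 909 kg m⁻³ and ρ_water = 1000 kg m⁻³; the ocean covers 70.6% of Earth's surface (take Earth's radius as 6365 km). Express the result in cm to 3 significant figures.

≈ 0.0329 cm

Selund: 0.48 × 246 Gt = 1.181×10^14 kg; dividing by ρ_w = 1000 kg m⁻³ gives 1.181×10^11 m³ of water.
Spread over 3.59×10^14 m² of ocean, Δh = 1.181×10^11 / 3.59×10^14 = 3.29×10^-4 m = 0.0329 cm.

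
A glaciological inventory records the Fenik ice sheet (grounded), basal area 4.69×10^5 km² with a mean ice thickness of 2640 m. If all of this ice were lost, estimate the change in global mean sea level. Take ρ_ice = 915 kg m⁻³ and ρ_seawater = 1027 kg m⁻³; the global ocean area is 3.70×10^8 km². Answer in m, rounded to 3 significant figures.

≈ 2.98 m

Fenik: ice volume = 4.69×10^5 km² × 2640 m = 1.238×10^6 km³; 1.238×10^6 × (915/1027) = 1.103×10^6 km³ of water.
Spread over 3.70×10^14 m² of ocean, Δh = 1.103×10^15 / 3.70×10^14 = 2.98 m.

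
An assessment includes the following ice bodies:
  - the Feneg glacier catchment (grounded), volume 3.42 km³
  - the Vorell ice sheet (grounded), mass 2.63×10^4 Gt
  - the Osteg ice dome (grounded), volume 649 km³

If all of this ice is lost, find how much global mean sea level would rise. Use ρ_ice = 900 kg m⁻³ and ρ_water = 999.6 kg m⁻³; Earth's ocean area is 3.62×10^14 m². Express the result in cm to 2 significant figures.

Feneg: 3.42 km³ × (900/999.6) = 3.079 km³ of water.
Vorell: 2.63×10^4 Gt = 2.630×10^16 kg; dividing by ρ_w = 999.6 kg m⁻³ gives 2.631×10^13 m³ of water.
Osteg: 649 km³ × (900/999.6) = 584.3 km³ of water.
Total added water ≈ 2.690×10^13 m³ over 3.62×10^14 m² → Δh = 0.0743 m = 7.4 cm.

≈ 7.4 cm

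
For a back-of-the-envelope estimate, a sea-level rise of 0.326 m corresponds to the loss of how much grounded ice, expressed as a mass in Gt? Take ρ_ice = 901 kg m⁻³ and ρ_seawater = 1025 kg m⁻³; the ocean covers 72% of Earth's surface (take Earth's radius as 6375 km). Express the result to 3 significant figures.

Required water volume = Δh × A = 0.326 m × 3.68×10^14 m² = 1.199×10^14 m³.
ρ_w = 1025 kg m⁻³, so the mass of water = 1.199×10^14 m³ × 1025 kg m⁻³ = 1.229×10^17 kg = 1.23×10^5 Gt (and the same mass of ice, by conservation).

≈ 1.23×10^5 Gt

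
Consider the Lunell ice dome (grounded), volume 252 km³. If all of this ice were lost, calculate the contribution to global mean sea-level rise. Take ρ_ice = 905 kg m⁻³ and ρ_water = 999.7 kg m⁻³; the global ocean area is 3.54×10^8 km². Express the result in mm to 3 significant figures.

Lunell: 252 km³ × (905/999.7) = 228.1 km³ of water.
Spread over 3.54×10^14 m² of ocean, Δh = 2.281×10^11 / 3.54×10^14 = 6.44×10^-4 m = 0.644 mm.

≈ 0.644 mm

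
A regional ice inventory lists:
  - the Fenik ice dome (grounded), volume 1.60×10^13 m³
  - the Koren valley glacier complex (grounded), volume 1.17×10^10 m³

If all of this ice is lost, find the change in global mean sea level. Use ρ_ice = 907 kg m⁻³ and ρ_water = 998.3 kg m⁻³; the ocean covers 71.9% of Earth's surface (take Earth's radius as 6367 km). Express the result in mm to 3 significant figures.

≈ 39.7 mm

Fenik: 1.60×10^13 m³ × (907/998.3) = 1.454×10^13 m³ of water.
Koren: 1.17×10^10 m³ × (907/998.3) = 1.063×10^10 m³ of water.
Total added water ≈ 1.455×10^13 m³ over 3.66×10^14 m² → Δh = 0.0397 m = 39.7 mm.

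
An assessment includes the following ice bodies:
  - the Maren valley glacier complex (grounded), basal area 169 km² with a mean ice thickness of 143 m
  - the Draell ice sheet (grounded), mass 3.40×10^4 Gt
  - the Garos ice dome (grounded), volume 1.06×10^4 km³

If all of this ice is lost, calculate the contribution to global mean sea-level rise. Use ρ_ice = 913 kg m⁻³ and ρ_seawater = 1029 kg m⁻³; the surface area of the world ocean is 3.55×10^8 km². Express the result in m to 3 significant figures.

≈ 0.120 m

Maren: ice volume = 169 km² × 143 m = 24.17 km³; 24.17 × (913/1029) = 21.44 km³ of water.
Draell: 3.40×10^4 Gt = 3.400×10^16 kg; dividing by ρ_w = 1029 kg m⁻³ gives 3.304×10^13 m³ of water.
Garos: 1.06×10^4 km³ × (913/1029) = 9405 km³ of water.
Total added water ≈ 4.247×10^13 m³ over 3.55×10^14 m² → Δh = 0.120 m.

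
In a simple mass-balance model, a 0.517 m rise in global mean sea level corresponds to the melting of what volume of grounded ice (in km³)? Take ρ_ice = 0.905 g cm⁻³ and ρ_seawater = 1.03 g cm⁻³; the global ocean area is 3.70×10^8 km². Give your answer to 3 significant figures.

Required water volume = Δh × A = 0.517 m × 3.70×10^14 m² = 1.913×10^14 m³ = 1.913×10^5 km³.
Ice volume = water volume × ρ_w/ρ_ice = 1.913×10^5 × 1030/905 = 2.18×10^5 km³.

≈ 2.18×10^5 km³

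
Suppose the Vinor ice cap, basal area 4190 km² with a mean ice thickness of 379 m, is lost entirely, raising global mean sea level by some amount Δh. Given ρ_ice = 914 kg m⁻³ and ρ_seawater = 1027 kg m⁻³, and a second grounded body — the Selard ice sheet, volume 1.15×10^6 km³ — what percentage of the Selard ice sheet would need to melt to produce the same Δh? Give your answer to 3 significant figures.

≈ 0.138 %

Equal sea-level rise means equal mass of meltwater, i.e. equal mass of ice lost.
Ice mass of Vinor: 1.451×10^15 kg; ice mass of Selard: 1.051×10^18 kg.
Fraction required = 1.451×10^15 / 1.051×10^18 = 1.38×10^-3 → 0.138 %.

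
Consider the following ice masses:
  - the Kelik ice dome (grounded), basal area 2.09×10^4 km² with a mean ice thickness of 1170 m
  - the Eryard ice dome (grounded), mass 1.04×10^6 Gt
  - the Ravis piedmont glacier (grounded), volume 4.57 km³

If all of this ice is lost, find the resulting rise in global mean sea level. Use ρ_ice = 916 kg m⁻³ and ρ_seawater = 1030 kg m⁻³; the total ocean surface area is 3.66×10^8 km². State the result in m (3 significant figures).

≈ 2.82 m

Kelik: ice volume = 2.09×10^4 km² × 1170 m = 2.445×10^4 km³; 2.445×10^4 × (916/1030) = 2.175×10^4 km³ of water.
Eryard: 1.04×10^6 Gt = 1.040×10^18 kg; dividing by ρ_w = 1030 kg m⁻³ gives 1.010×10^15 m³ of water.
Ravis: 4.57 km³ × (916/1030) = 4.064 km³ of water.
Total added water ≈ 1.031×10^15 m³ over 3.66×10^14 m² → Δh = 2.82 m.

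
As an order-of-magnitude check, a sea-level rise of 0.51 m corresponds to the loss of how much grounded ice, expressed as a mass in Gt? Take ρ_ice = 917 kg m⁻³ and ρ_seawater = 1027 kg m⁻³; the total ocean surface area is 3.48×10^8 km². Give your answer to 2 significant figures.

Required water volume = Δh × A = 0.51 m × 3.48×10^14 m² = 1.775×10^14 m³.
ρ_w = 1027 kg m⁻³, so the mass of water = 1.775×10^14 m³ × 1027 kg m⁻³ = 1.823×10^17 kg = 1.8×10^5 Gt (and the same mass of ice, by conservation).

≈ 1.8×10^5 Gt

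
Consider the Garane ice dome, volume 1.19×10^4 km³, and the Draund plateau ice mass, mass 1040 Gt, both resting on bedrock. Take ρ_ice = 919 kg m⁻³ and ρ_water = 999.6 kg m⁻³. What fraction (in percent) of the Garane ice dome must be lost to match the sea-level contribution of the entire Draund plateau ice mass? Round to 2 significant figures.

Equal sea-level rise means equal mass of meltwater, i.e. equal mass of ice lost.
Ice mass of Draund: 1.040×10^15 kg; ice mass of Garane: 1.094×10^16 kg.
Fraction required = 1.040×10^15 / 1.094×10^16 = 0.0951 → 9.5 %.

≈ 9.5 %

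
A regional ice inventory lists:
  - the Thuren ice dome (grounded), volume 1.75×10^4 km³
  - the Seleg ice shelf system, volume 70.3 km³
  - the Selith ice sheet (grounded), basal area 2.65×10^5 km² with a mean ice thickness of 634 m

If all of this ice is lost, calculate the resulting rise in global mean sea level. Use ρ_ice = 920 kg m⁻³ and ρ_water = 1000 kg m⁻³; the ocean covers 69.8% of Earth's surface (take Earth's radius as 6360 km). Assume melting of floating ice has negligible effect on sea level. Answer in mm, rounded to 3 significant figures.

Thuren: 1.75×10^4 km³ × (920/1000) = 1.610×10^4 km³ of water.
The Seleg ice shelf system is floating and already displaces its own weight of water, so its melt adds essentially nothing to sea level.
Selith: ice volume = 2.65×10^5 km² × 634 m = 1.680×10^5 km³; 1.680×10^5 × (920/1000) = 1.546×10^5 km³ of water.
Total added water ≈ 1.707×10^14 m³ over 3.55×10^14 m² → Δh = 0.481 m = 481 mm.

≈ 481 mm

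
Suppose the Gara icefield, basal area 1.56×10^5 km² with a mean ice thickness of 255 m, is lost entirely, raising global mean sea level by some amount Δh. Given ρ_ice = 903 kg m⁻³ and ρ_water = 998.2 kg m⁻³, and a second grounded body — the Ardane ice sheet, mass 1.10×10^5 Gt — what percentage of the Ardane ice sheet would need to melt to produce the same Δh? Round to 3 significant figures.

Equal sea-level rise means equal mass of meltwater, i.e. equal mass of ice lost.
Ice mass of Gara: 3.592×10^16 kg; ice mass of Ardane: 1.100×10^17 kg.
Fraction required = 3.592×10^16 / 1.100×10^17 = 0.327 → 32.7 %.

≈ 32.7 %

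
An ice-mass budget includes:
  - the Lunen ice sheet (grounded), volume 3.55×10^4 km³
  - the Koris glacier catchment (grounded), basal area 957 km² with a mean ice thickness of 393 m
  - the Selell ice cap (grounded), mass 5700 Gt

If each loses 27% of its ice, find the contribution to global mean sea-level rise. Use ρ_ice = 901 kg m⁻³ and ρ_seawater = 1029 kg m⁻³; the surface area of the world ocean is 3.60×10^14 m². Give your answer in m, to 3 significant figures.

Lunen: 0.27 × 3.55×10^4 km³ × (901/1029) = 8393 km³ of water.
Koris: ice volume = 957 km² × 393 m = 376.1 km³; 0.27 × 376.1 × (901/1029) = 88.92 km³ of water.
Selell: 0.27 × 5700 Gt = 1.539×10^15 kg; dividing by ρ_w = 1029 kg m⁻³ gives 1.496×10^12 m³ of water.
Total added water ≈ 9.977×10^12 m³ over 3.60×10^14 m² → Δh = 0.0277 m.

≈ 0.0277 m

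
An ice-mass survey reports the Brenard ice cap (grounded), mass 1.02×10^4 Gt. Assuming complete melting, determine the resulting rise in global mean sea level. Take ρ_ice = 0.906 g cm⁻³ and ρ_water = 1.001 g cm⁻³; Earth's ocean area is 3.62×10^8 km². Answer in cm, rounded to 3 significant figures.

Brenard: 1.02×10^4 Gt = 1.020×10^16 kg; dividing by ρ_w = 1.001 g cm⁻³ = 1001 kg m⁻³ gives 1.019×10^13 m³ of water.
Spread over 3.62×10^14 m² of ocean, Δh = 1.019×10^13 / 3.62×10^14 = 0.0281 m = 2.81 cm.

≈ 2.81 cm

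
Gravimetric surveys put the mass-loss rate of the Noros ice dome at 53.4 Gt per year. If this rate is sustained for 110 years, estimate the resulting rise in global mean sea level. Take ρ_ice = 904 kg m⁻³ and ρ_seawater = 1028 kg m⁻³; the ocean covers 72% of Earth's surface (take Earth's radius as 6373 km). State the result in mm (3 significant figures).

Total mass lost = 53.4 Gt/yr × 110 yr = 5874 Gt = 5.874×10^15 kg.
ρ_w = 1028 kg m⁻³, so water volume = 5.874×10^15 / 1028 = 5.714×10^12 m³.
Δh = 5.714×10^12 / 3.67×10^14 = 0.0155 m = 15.5 mm.

≈ 15.5 mm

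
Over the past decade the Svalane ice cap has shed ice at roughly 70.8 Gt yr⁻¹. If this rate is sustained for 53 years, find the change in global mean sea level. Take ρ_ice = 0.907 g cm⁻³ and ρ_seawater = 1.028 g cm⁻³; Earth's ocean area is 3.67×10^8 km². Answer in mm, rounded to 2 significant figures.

≈ 9.9 mm

Total mass lost = 70.8 Gt/yr × 53 yr = 3752 Gt = 3.752×10^15 kg.
ρ_w = 1.028 g cm⁻³ = 1028 kg m⁻³, so water volume = 3.752×10^15 / 1028 = 3.650×10^12 m³.
Δh = 3.650×10^12 / 3.67×10^14 = 9.95×10^-3 m = 9.9 mm.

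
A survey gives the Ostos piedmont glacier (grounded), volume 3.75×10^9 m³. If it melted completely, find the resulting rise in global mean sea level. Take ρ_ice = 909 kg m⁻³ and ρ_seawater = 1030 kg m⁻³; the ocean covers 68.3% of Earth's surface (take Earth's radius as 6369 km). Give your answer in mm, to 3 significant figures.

Ostos: 3.75×10^9 m³ × (909/1030) = 3.309×10^9 m³ of water.
Spread over 3.48×10^14 m² of ocean, Δh = 3.309×10^9 / 3.48×10^14 = 9.51×10^-6 m = 9.51×10^-3 mm.

≈ 9.51×10^-3 mm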